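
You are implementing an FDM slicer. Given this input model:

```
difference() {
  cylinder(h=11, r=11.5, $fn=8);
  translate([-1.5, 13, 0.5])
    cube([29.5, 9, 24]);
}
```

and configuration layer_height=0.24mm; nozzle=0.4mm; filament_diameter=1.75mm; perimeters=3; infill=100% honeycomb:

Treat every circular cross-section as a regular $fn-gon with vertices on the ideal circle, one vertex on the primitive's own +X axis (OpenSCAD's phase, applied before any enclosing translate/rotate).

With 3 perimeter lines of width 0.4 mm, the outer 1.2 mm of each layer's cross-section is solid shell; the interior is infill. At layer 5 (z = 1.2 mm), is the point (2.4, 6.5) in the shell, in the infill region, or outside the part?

infill

At z = 1.2 mm: the cylinder: section is a regular 8-gon, circumradius r=11.5; the cube at (-1.5, 13) is present — its section is the full 29.5×9 rectangle; Subtracting the remaining from the first: starting from the r=11.5 cylinder, the 29.5×9 cube at (-1.5, 13) misses the remaining region (no effect) — 1 connected region. Overall, the cross-section is a single solid region. The nearest boundary edge runs (0.00, 11.50)→(8.13, 8.13); distance from the point to it = 3.70 mm. The point is inside the cross-section and 3.70 mm from the nearest boundary — more than the 1.2 mm shell width (3 × 0.4), so it's in the infill interior.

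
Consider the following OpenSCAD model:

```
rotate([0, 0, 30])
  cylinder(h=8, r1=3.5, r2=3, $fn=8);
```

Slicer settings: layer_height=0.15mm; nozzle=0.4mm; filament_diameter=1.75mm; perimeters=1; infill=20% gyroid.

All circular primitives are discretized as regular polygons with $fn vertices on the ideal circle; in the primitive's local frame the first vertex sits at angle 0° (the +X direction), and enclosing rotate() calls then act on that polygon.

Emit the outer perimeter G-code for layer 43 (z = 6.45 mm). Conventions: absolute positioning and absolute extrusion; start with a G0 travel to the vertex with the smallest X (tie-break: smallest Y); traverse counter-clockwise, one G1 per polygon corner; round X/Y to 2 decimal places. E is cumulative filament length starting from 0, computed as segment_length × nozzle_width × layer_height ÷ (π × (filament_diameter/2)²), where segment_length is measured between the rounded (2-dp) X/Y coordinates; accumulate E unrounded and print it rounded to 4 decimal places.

G0 X-2.99 Y0.80 Z6.45
G1 X-2.68 Y-1.55 E0.0591
G1 X-0.80 Y-2.99 E0.1182
G1 X1.55 Y-2.68 E0.1773
G1 X2.99 Y-0.80 E0.2364
G1 X2.68 Y1.55 E0.2955
G1 X0.80 Y2.99 E0.3546
G1 X-1.55 Y2.68 E0.4137
G1 X-2.99 Y0.80 E0.4728

At z = 6.45 mm: the cone contributes a regular 8-gon of circumradius 3.097 (interpolated between r1=3.5 and r2=3 at t=0.806); (whole slice rotated 30° about Z — lengths, areas and connectivity unchanged). The outline is a single polygon with 8 vertices. Extrusion per mm of travel: 0.4 × 0.15 / (π × 0.875²) = 0.024945. Accumulating E over each segment gives final E = 0.4728.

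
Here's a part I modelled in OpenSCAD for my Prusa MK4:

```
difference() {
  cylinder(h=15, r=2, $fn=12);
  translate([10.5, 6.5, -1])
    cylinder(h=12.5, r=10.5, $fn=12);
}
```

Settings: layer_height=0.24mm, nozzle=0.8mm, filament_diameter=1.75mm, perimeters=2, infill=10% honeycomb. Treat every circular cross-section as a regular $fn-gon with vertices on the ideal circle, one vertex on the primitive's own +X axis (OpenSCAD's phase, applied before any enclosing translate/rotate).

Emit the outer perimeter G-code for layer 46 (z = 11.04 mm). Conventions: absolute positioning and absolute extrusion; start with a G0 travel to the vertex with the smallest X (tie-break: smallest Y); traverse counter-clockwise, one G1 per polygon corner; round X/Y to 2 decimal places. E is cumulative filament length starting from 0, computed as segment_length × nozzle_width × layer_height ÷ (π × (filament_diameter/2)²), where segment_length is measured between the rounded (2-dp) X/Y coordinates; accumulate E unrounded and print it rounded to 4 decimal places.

At z = 11.04 mm: the r=2 cylinder contributes a regular 12-gon of circumradius 2; the r=10.5 cylinder at (10.5, 6.5) gives a regular 12-gon of circumradius 10.5 (constant along its height); Taking the first minus the rest: starting from the r=2 cylinder, the r=10.5 cylinder at (10.5, 6.5) partially overlaps it — only the 0.03 mm² overlap (of its 330.75 mm²) is removed, clipping the outline — 1 connected region. The outline is a single polygon with 14 vertices. Extrusion per mm of travel: 0.8 × 0.24 / (π × 0.875²) = 0.079824. Accumulating E over each segment gives final E = 0.9911.

G0 X-2.00 Y0.00 Z11.04
G1 X-1.73 Y-1.00 E0.0827
G1 X-1.00 Y-1.73 E0.1651
G1 X0.00 Y-2.00 E0.2478
G1 X1.00 Y-1.73 E0.3305
G1 X1.73 Y-1.00 E0.4129
G1 X2.00 Y0.00 E0.4955
G1 X1.76 Y0.90 E0.5699
G1 X1.41 Y1.25 E0.6094
G1 X1.38 Y1.35 E0.6177
G1 X1.00 Y1.73 E0.6606
G1 X0.00 Y2.00 E0.7433
G1 X-1.00 Y1.73 E0.8260
G1 X-1.73 Y1.00 E0.9084
G1 X-2.00 Y0.00 E0.9911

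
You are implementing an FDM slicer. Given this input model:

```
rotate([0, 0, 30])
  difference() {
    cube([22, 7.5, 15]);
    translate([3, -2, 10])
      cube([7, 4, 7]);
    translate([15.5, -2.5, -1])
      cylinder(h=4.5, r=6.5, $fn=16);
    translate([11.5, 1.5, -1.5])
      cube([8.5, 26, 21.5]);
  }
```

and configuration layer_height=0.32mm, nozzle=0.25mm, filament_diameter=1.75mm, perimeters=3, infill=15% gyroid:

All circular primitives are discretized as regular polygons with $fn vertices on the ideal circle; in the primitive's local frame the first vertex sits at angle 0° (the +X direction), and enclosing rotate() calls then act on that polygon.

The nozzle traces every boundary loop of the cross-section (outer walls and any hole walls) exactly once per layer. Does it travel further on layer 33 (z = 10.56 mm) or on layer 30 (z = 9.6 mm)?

layer 33 (z = 10.56 mm)

Layer 33 (z = 10.56): the cube is present — its section is the full 22×7.5 rectangle (perimeter 59.00 mm); the 7×4 cube at (3, -2) contributes its full rectangle (perimeter 22.00 mm); the cylinder at (15.5, -2.5) does not reach this height (z outside [-1, 3.5]); the cube at (11.5, 1.5) (footprint 8.5×26) is included at this height (perimeter 69.00 mm); Subtracting the remaining from the first: starting from the 22×7.5 cube, the 7×4 cube at (3, -2) partially overlaps it — only the 14.00 mm² overlap (of its 28.00 mm²) is removed, clipping the outline; the 8.5×26 cube at (11.5, 1.5) partially overlaps it — only the 51.00 mm² overlap (of its 221.00 mm²) is removed, clipping the outline — boundary = 75.00 mm; (whole slice rotated 30° about Z — lengths, areas and connectivity unchanged). So its perimeter = 75.00 mm. Layer 30 (z = 9.6): the cube is present — its section is the full 22×7.5 rectangle (perimeter 59.00 mm); the cube at (3, -2) does not reach this height (z outside [10, 17]); the cylinder at (15.5, -2.5) is not intersected at this z (z outside [-1, 3.5]); the cube at (11.5, 1.5) is present — its section is the full 8.5×26 rectangle (perimeter 69.00 mm); Subtracting the remaining from the first: starting from the 22×7.5 cube, the 8.5×26 cube at (11.5, 1.5) partially overlaps it — only the 51.00 mm² overlap (of its 221.00 mm²) is removed, clipping the outline — boundary = 71.00 mm; (whole slice rotated 30° about Z — lengths, areas and connectivity unchanged). So its perimeter = 71.00 mm. Layer 33 is larger (75.00 vs 71.00 mm).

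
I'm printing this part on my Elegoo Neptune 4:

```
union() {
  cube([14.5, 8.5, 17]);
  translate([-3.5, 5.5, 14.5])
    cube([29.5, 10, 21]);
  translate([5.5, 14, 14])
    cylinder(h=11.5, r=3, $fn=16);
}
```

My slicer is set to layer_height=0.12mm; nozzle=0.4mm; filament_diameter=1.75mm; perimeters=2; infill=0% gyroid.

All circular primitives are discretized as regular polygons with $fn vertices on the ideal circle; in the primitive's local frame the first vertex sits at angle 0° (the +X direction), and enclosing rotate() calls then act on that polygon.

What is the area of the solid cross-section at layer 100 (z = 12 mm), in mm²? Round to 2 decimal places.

At z = 12 mm: the 14.5×8.5 cube contributes its full rectangle (area 123.25 mm²); the cube at (-3.5, 5.5) is not intersected at this z (z outside [14.5, 35.5]); the cylinder at (5.5, 14) is not intersected at this z (z outside [14, 25.5]); Taking the union: only the 14.5×8.5 cube is present, so the union is just that shape — area = 123.25 mm². Overall, the cross-section is a single solid region. Net area = 123.25 mm².

123.25 mm²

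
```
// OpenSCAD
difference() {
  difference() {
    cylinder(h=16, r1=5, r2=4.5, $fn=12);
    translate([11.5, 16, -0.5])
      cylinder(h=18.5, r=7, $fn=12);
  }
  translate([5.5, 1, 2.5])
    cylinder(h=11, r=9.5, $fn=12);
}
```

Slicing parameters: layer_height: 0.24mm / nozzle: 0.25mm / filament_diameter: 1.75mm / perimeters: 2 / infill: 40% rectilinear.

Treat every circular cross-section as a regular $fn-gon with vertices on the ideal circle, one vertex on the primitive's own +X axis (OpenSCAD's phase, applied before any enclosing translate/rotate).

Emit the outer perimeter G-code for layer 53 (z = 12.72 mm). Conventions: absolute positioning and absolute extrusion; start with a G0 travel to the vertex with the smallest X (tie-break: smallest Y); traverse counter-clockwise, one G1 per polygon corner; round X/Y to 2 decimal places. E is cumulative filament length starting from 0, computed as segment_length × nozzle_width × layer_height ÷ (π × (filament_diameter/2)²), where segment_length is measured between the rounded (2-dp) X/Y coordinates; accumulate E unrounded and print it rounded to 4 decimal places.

At z = 12.72 mm: the cone contributes a regular 12-gon of circumradius 4.603 (interpolated between r1=5 and r2=4.5 at t=0.795); the r=7 cylinder at (11.5, 16) gives a regular 12-gon of circumradius 7 (constant along its height); Subtracting the remaining from the first: starting from the cone, the r=7 cylinder at (11.5, 16) misses the remaining region (no effect) — 1 connected region; the r=9.5 cylinder at (5.5, 1) contributes a regular 12-gon of circumradius 9.5; Taking the first minus the rest: starting from that combined region, the r=9.5 cylinder at (5.5, 1) partially overlaps it — only the 59.91 mm² overlap (of its 270.75 mm²) is removed, clipping the outline — 1 connected region. The outline is a single polygon with 6 vertices. Extrusion per mm of travel: 0.25 × 0.24 / (π × 0.875²) = 0.024945. Accumulating E over each segment gives final E = 0.3383.

G0 X-4.60 Y0.00 Z12.72
G1 X-3.99 Y-2.30 E0.0594
G1 X-2.80 Y-3.49 E0.1013
G1 X-4.00 Y1.00 E0.2173
G1 X-3.53 Y2.76 E0.2627
G1 X-3.99 Y2.30 E0.2789
G1 X-4.60 Y0.00 E0.3383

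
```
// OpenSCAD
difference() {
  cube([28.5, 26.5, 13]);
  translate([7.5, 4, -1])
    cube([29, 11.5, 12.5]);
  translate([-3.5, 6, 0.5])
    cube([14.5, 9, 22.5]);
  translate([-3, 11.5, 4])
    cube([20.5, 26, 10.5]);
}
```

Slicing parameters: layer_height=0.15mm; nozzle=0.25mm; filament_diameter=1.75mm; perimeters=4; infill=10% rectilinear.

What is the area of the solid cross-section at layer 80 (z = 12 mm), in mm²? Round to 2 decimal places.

432.25 mm²

At z = 12 mm: the 28.5×26.5 cube contributes its full rectangle (area 755.25 mm²); the cube at (7.5, 4) does not reach this height (z outside [-1, 11.5]); the cube at (-3.5, 6) is present — its section is the full 14.5×9 rectangle (area 130.50 mm²); the cube at (-3, 11.5) (footprint 20.5×26) is included at this height (area 533.00 mm²); After the difference (first − rest): starting from the 28.5×26.5 cube (755.25 mm²), the 14.5×9 cube at (-3.5, 6) partially overlaps it — only the 99.00 mm² overlap (of its 130.50 mm²) is removed, clipping the outline; the 20.5×26 cube at (-3, 11.5) partially overlaps it — only the 224.00 mm² overlap (of its 533.00 mm²) is removed, clipping the outline — area = 432.25 mm². Overall, the cross-section is a single solid region. Net area = 432.25 mm².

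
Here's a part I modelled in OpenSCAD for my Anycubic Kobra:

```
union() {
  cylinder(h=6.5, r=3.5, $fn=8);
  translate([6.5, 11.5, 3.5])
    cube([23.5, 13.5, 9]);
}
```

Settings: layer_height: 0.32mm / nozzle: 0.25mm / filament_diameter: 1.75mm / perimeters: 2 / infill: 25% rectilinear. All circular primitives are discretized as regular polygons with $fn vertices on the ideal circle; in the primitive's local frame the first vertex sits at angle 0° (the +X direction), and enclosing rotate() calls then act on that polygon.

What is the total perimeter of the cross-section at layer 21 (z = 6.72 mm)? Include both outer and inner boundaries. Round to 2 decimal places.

At z = 6.72 mm: the cylinder is not intersected at this z (z outside [0, 6.5]); the 23.5×13.5 cube at (6.5, 11.5) contributes its full rectangle (perimeter 74.00 mm); Merging all regions: only the 23.5×13.5 cube at (6.5, 11.5) is present, so the union is just that shape — boundary = 74.00 mm. Overall, the cross-section is a single solid region. Total boundary length (outer) = 74.00 mm.

74.00 mm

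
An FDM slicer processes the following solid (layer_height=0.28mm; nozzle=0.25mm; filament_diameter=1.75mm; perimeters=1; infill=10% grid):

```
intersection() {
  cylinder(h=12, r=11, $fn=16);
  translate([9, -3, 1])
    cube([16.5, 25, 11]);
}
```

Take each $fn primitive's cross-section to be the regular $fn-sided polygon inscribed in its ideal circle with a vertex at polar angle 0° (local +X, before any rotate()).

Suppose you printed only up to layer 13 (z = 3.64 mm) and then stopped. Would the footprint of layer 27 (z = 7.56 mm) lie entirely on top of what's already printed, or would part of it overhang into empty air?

entirely on top

Compare the two slices. At z = 3.64: the r=11 cylinder gives a regular 16-gon of circumradius 11 (constant along its height) (area = (16/2)·11.000²·sin(360°/16) = 370.44 mm²); the 16.5×25 cube at (9, -3) contributes its full rectangle (area 412.50 mm²); After intersecting: the 16.5×25 cube at (9, -3) partially overlaps the r=11 cylinder; clipping to the common part keeps 12.77 mm² — area = 12.77 mm². At z = 7.56: the r=11 cylinder contributes a regular 16-gon of circumradius 11 (area = (16/2)·11.000²·sin(360°/16) = 370.44 mm²); the 16.5×25 cube at (9, -3) contributes its full rectangle (area 412.50 mm²); Keeping only the common overlap: the 16.5×25 cube at (9, -3) partially overlaps the r=11 cylinder; clipping to the common part keeps 12.77 mm² — area = 12.77 mm². Checking containment: the cross-section at z = 7.56 is a subset of the cross-section at z = 3.64.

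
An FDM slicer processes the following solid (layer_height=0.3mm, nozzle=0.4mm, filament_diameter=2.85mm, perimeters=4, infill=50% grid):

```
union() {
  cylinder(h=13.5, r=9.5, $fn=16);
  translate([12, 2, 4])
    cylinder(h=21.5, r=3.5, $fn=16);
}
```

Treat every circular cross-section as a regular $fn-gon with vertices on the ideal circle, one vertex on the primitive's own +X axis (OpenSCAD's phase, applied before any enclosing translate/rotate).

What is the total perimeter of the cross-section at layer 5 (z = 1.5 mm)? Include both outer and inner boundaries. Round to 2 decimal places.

At z = 1.5 mm: the r=9.5 cylinder gives a regular 16-gon of circumradius 9.5 (constant along its height) (perimeter = 2·16·9.500·sin(180°/16) = 59.31 mm); the cylinder at (12, 2) is not intersected at this z (z outside [4, 25.5]); Merging all regions: only the r=9.5 cylinder is present, so the union is just that shape — boundary = 59.31 mm. Overall, the cross-section is a single solid region. Total boundary length (outer) = 59.31 mm.

59.31 mm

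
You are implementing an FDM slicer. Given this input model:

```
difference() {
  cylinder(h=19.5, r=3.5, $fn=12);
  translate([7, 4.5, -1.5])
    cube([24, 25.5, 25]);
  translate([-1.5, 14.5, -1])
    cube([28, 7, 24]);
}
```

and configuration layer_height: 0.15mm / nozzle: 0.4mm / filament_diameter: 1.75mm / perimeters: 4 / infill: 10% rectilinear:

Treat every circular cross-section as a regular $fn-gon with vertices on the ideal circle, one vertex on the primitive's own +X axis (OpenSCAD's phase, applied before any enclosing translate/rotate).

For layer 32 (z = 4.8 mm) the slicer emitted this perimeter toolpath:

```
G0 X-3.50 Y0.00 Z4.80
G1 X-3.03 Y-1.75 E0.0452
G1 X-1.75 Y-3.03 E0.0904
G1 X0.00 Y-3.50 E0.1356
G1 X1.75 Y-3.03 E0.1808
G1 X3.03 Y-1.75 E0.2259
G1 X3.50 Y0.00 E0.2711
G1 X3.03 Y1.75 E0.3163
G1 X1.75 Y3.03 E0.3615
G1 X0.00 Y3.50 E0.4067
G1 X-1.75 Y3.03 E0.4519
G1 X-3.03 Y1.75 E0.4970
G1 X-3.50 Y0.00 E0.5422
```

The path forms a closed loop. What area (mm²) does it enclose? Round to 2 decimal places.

36.74 mm²

Apply the shoelace formula to the sequence of (X, Y) vertices; enclosed area = 36.74 mm².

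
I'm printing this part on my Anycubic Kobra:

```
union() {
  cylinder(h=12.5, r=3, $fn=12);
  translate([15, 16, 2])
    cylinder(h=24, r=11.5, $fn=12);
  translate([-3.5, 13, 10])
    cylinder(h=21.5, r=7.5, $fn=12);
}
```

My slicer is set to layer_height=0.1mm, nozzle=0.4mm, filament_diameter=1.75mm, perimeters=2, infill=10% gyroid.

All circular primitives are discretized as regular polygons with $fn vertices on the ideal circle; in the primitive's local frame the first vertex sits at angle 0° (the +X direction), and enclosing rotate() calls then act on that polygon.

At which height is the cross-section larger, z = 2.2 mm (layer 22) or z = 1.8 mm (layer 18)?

layer 22 (z = 2.2 mm)

Layer 22 (z = 2.2): the r=3 cylinder contributes a regular 12-gon of circumradius 3 (area = (12/2)·3.000²·sin(360°/12) = 27.00 mm²); the r=11.5 cylinder at (15, 16) gives a regular 12-gon of circumradius 11.5 (constant along its height) (area = (12/2)·11.500²·sin(360°/12) = 396.75 mm²); the cylinder at (-3.5, 13) is not intersected at this z (z outside [10, 31.5]); Combining (union): the 2 present regions are separate (no shared area or edge), so areas and boundary lengths simply add and each stays a separate island — area = 423.75 mm². So its area = 423.75 mm². Layer 18 (z = 1.8): the r=3 cylinder contributes a regular 12-gon of circumradius 3 (area = (12/2)·3.000²·sin(360°/12) = 27.00 mm²); the cylinder at (15, 16) is not intersected at this z (z outside [2, 26]); the cylinder at (-3.5, 13) does not reach this height (z outside [10, 31.5]); Combining (union): only the r=3 cylinder is present, so the union is just that shape — area = 27.00 mm². So its area = 27.00 mm². Layer 22 is larger (423.75 vs 27.00 mm²).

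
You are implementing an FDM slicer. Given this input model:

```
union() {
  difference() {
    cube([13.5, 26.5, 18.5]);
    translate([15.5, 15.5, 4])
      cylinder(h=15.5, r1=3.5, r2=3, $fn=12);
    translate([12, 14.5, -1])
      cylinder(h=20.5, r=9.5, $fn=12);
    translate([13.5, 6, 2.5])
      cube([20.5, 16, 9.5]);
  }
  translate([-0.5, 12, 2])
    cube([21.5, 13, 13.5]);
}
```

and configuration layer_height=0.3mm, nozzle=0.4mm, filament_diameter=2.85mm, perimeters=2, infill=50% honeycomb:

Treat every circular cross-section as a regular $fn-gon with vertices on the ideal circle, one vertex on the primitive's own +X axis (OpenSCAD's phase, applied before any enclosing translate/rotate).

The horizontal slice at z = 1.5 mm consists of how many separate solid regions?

At z = 1.5 mm: the cube (footprint 13.5×26.5) is included at this height; the cone at (15.5, 15.5) is not intersected at this z (z outside [4, 19.5]); the r=9.5 cylinder at (12, 14.5) contributes a regular 12-gon of circumradius 9.5; the cube at (13.5, 6) does not reach this height (z outside [2.5, 12]); Taking the first minus the rest: starting from the 13.5×26.5 cube, the r=9.5 cylinder at (12, 14.5) partially overlaps it — only the 163.27 mm² overlap (of its 270.75 mm²) is removed, clipping the outline — 1 connected region; the cube at (-0.5, 12) is not intersected at this z (z outside [2, 15.5]); Combining (union): only the result so far is present, so the union is just that shape — 1 connected region. The result has 1 disconnected region.

1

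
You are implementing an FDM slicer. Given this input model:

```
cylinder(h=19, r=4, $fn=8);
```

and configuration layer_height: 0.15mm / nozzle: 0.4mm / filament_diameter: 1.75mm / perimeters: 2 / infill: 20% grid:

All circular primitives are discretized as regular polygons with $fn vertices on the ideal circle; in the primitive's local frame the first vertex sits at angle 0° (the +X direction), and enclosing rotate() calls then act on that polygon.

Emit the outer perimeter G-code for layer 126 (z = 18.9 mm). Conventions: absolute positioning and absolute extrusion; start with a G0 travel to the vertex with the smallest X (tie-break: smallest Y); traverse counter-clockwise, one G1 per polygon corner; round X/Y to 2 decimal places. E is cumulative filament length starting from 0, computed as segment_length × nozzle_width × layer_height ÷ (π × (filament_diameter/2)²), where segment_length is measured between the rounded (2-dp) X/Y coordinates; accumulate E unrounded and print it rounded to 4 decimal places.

G0 X-4.00 Y0.00 Z18.90
G1 X-2.83 Y-2.83 E0.0764
G1 X0.00 Y-4.00 E0.1528
G1 X2.83 Y-2.83 E0.2292
G1 X4.00 Y0.00 E0.3056
G1 X2.83 Y2.83 E0.3819
G1 X0.00 Y4.00 E0.4583
G1 X-2.83 Y2.83 E0.5347
G1 X-4.00 Y0.00 E0.6111

At z = 18.9 mm: the r=4 cylinder contributes a regular 8-gon of circumradius 4. The outline is a single polygon with 8 vertices. Extrusion per mm of travel: 0.4 × 0.15 / (π × 0.875²) = 0.024945. Accumulating E over each segment gives final E = 0.6111.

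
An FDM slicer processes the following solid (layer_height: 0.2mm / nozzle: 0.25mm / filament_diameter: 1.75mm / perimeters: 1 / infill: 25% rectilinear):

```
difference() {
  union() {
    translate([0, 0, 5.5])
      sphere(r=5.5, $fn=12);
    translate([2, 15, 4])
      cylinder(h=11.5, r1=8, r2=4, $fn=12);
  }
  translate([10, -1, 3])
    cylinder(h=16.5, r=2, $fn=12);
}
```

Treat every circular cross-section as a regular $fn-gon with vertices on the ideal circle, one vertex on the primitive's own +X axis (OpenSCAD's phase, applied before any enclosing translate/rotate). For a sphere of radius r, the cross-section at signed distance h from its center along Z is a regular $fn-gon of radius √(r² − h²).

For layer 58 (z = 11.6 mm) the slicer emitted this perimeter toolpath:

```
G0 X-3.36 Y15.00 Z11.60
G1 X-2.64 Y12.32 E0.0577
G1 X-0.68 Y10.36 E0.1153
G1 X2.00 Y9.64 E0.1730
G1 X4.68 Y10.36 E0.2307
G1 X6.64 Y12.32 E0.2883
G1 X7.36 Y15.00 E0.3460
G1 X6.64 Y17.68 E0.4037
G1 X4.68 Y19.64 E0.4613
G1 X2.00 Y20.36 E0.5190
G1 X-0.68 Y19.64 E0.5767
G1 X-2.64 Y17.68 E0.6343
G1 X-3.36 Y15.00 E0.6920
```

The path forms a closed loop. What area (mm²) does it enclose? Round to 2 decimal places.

86.15 mm²

Apply the shoelace formula to the sequence of (X, Y) vertices; enclosed area = 86.15 mm².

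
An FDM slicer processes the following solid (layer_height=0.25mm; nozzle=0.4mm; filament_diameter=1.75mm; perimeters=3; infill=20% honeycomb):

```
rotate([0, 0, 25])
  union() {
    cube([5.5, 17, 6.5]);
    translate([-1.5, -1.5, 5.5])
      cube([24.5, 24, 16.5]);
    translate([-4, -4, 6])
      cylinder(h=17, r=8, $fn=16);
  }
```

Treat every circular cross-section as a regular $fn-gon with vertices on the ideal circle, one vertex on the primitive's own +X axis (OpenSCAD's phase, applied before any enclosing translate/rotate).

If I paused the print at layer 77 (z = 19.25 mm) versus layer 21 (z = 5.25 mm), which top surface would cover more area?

Layer 77 (z = 19.25): the cube is absent (z outside [0, 6.5]); the cube at (-1.5, -1.5) (footprint 24.5×24) is included at this height (area 588.00 mm²); the cylinder at (-4, -4): section is a regular 16-gon, circumradius r=8 (area = (16/2)·8.000²·sin(360°/16) = 195.93 mm²); Combining (union): the regions partially overlap — summed areas 783.93 mm² minus the doubly-counted overlap 16.48 mm² gives 767.46 mm² — area = 767.46 mm²; (whole slice rotated 25° about Z — lengths, areas and connectivity unchanged). So its area = 767.46 mm². Layer 21 (z = 5.25): the cube is present — its section is the full 5.5×17 rectangle (area 93.50 mm²); the cube at (-1.5, -1.5) does not reach this height (z outside [5.5, 22]); the cylinder at (-4, -4) does not reach this height (z outside [6, 23]); Taking the union: only the 5.5×17 cube is present, so the union is just that shape — area = 93.50 mm²; (whole slice rotated 25° about Z — lengths, areas and connectivity unchanged). So its area = 93.50 mm². Layer 77 is larger (767.46 vs 93.50 mm²).

layer 77 (z = 19.25 mm)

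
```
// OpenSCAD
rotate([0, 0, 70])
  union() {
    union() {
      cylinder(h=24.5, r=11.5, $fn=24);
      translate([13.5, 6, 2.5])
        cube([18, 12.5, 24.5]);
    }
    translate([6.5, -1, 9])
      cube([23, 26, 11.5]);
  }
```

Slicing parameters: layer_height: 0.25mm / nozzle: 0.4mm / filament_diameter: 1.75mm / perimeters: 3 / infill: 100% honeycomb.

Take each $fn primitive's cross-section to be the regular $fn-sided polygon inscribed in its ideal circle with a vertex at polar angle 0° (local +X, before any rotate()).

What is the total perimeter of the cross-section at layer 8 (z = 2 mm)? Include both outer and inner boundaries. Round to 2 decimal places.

At z = 2 mm: the r=11.5 cylinder gives a regular 24-gon of circumradius 11.5 (constant along its height) (perimeter = 2·24·11.500·sin(180°/24) = 72.05 mm); the cube at (13.5, 6) does not reach this height (z outside [2.5, 27]); Taking the union: only the r=11.5 cylinder is present, so the union is just that shape — boundary = 72.05 mm; the cube at (6.5, -1) does not reach this height (z outside [9, 20.5]); Combining (union): only that combined region is present, so the union is just that shape — boundary = 72.05 mm; (whole slice rotated 70° about Z — lengths, areas and connectivity unchanged). Overall, the cross-section is a single solid region. Total boundary length (outer) = 72.05 mm.

72.05 mm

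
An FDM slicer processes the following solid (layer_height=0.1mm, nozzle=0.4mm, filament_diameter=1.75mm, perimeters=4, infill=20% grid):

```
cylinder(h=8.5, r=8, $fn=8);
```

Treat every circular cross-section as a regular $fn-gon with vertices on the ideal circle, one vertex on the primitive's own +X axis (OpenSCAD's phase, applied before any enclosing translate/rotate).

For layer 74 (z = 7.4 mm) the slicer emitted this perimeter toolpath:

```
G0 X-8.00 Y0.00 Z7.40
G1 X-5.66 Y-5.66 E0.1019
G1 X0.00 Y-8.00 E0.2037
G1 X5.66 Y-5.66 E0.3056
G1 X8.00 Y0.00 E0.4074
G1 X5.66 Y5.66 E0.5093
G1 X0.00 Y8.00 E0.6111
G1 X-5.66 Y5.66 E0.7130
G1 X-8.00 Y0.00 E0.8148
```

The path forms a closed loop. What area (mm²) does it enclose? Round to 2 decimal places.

Apply the shoelace formula to the sequence of (X, Y) vertices; enclosed area = 181.12 mm².

181.12 mm²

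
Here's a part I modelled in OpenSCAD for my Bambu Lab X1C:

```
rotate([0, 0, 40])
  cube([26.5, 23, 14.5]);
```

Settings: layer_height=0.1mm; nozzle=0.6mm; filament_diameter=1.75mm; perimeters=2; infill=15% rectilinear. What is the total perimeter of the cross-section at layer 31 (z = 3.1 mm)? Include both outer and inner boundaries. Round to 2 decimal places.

At z = 3.1 mm: the 26.5×23 cube contributes its full rectangle (perimeter 99.00 mm); (whole slice rotated 40° about Z — lengths, areas and connectivity unchanged). Overall, the cross-section is a single solid region. Total boundary length (outer) = 99.00 mm.

99.00 mm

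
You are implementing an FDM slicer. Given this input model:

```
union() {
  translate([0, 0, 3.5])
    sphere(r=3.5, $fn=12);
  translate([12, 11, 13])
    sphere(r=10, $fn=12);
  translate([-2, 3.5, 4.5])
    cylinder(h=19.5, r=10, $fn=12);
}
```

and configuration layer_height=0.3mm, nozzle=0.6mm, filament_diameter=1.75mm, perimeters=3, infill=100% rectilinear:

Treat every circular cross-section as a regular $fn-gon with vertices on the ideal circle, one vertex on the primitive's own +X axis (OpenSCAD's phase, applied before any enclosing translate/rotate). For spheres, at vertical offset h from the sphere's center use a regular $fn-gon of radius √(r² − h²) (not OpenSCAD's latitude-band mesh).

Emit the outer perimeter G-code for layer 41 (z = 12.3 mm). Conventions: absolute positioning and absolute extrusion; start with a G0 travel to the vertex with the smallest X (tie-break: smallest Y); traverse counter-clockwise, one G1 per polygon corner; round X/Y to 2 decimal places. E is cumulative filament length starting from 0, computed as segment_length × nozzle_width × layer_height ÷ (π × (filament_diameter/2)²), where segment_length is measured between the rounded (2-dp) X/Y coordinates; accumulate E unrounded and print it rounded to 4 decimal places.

At z = 12.3 mm: the sphere does not reach this height (|z−center|=8.800 > r=3.5); the sphere at (12, 11): section is a regular 12-gon, circumradius = √(r²−h²) = √(10²−0.7²) = 9.975; the r=10 cylinder at (-2, 3.5) contributes a regular 12-gon of circumradius 10; Taking the union: the regions partially overlap (shared area 28.48 mm²), so overlapping operands fuse into one piece — 1 connected region. The outline is a single polygon with 20 vertices. Extrusion per mm of travel: 0.6 × 0.3 / (π × 0.875²) = 0.074835. Accumulating E over each segment gives final E = 7.4369.

G0 X-12.00 Y3.50 Z12.30
G1 X-10.66 Y-1.50 E0.3874
G1 X-7.00 Y-5.16 E0.7747
G1 X-2.00 Y-6.50 E1.1621
G1 X3.00 Y-5.16 E1.5495
G1 X6.66 Y-1.50 E1.9368
G1 X7.65 Y2.19 E2.2227
G1 X12.00 Y1.02 E2.5599
G1 X16.99 Y2.36 E2.9465
G1 X20.64 Y6.01 E3.3328
G1 X21.98 Y11.00 E3.7195
G1 X20.64 Y15.99 E4.1061
G1 X16.99 Y19.64 E4.4924
G1 X12.00 Y20.98 E4.8791
G1 X7.01 Y19.64 E5.2657
G1 X3.36 Y15.99 E5.6520
G1 X2.38 Y12.33 E5.9356
G1 X-2.00 Y13.50 E6.2748
G1 X-7.00 Y12.16 E6.6622
G1 X-10.66 Y8.50 E7.0496
G1 X-12.00 Y3.50 E7.4369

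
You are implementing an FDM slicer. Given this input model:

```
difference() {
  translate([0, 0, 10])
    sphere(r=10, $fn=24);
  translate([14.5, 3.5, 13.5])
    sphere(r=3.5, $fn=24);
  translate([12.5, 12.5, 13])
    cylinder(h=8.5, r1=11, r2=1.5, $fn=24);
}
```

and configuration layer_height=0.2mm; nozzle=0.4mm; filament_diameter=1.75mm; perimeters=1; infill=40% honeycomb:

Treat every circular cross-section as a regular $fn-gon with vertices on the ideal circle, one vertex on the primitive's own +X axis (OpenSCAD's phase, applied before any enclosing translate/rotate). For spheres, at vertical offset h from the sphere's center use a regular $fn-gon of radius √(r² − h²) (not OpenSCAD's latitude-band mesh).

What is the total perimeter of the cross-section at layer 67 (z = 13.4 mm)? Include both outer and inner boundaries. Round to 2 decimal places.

At z = 13.4 mm: the sphere: section is a regular 24-gon, circumradius = √(r²−h²) = √(10²−3.4²) = 9.404 (perimeter = 2·24·9.404·sin(180°/24) = 58.92 mm); the sphere at (14.5, 3.5): section is a regular 24-gon, circumradius = √(r²−h²) = √(3.5²−0.1²) = 3.499 (perimeter = 2·24·3.499·sin(180°/24) = 21.92 mm); the cone at (12.5, 12.5): at t=0.047 of its height the radius interpolates to r₁+(r₂−r₁)t = 10.553, giving a regular 24-gon of that circumradius (perimeter = 2·24·10.553·sin(180°/24) = 66.12 mm); After the difference (first − rest): starting from the r=10 sphere, the r=3.5 sphere at (14.5, 3.5) misses the remaining region (no effect); the cone at (12.5, 12.5) partially overlaps it — only the 13.09 mm² overlap (of its 345.88 mm²) is removed, clipping the outline — boundary = 58.88 mm. Overall, the cross-section is a single solid region. Total boundary length (outer) = 58.88 mm.

58.88 mm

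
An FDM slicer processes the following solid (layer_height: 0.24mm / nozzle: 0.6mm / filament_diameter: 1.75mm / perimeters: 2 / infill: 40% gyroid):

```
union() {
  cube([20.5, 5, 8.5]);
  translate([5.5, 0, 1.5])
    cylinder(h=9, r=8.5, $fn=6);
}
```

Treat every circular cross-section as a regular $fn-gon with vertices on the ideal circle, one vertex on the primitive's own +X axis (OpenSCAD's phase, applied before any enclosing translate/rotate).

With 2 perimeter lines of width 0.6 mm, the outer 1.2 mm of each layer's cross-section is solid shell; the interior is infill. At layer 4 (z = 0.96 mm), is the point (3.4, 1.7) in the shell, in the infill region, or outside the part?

infill

At z = 0.96 mm: the cube (footprint 20.5×5) is included at this height; the cylinder at (5.5, 0) is not intersected at this z (z outside [1.5, 10.5]); Merging all regions: only the 20.5×5 cube is present, so the union is just that shape — 1 connected region. Overall, the cross-section is a single solid region. The nearest boundary edge runs (0.00, 0.00)→(20.50, 0.00); distance from the point to it = 1.70 mm. The point is inside the cross-section and 1.70 mm from the nearest boundary — more than the 1.2 mm shell width (2 × 0.6), so it's in the infill interior.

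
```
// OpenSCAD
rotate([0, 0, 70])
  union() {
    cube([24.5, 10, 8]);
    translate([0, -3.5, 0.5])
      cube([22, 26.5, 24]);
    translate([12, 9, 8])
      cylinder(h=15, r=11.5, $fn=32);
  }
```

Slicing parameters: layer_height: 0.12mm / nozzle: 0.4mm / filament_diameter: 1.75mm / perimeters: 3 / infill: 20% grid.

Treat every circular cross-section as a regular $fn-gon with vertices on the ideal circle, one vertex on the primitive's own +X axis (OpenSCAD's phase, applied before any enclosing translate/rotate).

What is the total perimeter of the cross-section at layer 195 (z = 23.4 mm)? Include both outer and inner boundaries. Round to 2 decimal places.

At z = 23.4 mm: the cube is absent (z outside [0, 8]); the 22×26.5 cube at (0, -3.5) contributes its full rectangle (perimeter 97.00 mm); the cylinder at (12, 9) is absent (z outside [8, 23]); Taking the union: only the 22×26.5 cube at (0, -3.5) is present, so the union is just that shape — boundary = 97.00 mm; (whole slice rotated 70° about Z — lengths, areas and connectivity unchanged). Overall, the cross-section is a single solid region. Total boundary length (outer) = 97.00 mm.

97.00 mm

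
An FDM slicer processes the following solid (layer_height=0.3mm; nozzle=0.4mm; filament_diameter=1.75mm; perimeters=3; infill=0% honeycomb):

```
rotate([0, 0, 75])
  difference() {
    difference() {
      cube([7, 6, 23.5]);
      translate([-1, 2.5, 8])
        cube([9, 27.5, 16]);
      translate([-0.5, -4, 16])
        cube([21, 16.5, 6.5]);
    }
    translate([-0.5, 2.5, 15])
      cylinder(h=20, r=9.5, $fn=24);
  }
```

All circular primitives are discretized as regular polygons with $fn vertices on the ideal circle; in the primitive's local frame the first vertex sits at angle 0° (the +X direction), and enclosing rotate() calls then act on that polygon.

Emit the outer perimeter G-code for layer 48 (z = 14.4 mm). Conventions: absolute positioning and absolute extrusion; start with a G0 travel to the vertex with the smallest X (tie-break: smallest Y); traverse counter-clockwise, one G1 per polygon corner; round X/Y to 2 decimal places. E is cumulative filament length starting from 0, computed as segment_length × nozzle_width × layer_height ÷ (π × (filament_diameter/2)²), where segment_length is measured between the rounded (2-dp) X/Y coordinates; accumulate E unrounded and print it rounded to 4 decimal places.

G0 X-2.41 Y0.65 Z14.40
G1 X0.00 Y0.00 E0.1245
G1 X1.81 Y6.76 E0.4737
G1 X-0.60 Y7.41 E0.5982
G1 X-2.41 Y0.65 E0.9473

At z = 14.4 mm: the 7×6 cube contributes its full rectangle; the cube at (-1, 2.5) (footprint 9×27.5) is included at this height; the cube at (-0.5, -4) is absent (z outside [16, 22.5]); After the difference (first − rest): starting from the 7×6 cube, the 9×27.5 cube at (-1, 2.5) partially overlaps it — only the 24.50 mm² overlap (of its 247.50 mm²) is removed, clipping the outline — 1 connected region; the cylinder at (-0.5, 2.5) is absent (z outside [15, 35]); Taking the first minus the rest: none of the subtracted shapes is present at this height, so that combined region is unchanged — 1 connected region; (whole slice rotated 75° about Z — lengths, areas and connectivity unchanged). The outline is a single polygon with 4 vertices. Extrusion per mm of travel: 0.4 × 0.3 / (π × 0.875²) = 0.049890. Accumulating E over each segment gives final E = 0.9473.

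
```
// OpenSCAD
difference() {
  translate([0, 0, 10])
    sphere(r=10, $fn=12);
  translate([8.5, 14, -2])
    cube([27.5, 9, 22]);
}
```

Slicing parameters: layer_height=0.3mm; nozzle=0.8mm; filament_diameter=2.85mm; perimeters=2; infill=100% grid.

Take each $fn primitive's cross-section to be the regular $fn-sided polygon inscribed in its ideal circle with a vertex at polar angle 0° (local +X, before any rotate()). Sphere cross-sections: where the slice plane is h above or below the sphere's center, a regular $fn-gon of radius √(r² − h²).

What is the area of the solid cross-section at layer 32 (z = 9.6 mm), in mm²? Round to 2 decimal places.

299.52 mm²

At z = 9.6 mm: the r=10 sphere slices to a regular 12-gon of circumradius 9.992 (√(r²−h²) with h=0.4 from center) (area = (12/2)·9.992²·sin(360°/12) = 299.52 mm²); the 27.5×9 cube at (8.5, 14) contributes its full rectangle (area 247.50 mm²); Subtracting the remaining from the first: starting from the r=10 sphere (299.52 mm²), the 27.5×9 cube at (8.5, 14) misses the remaining region (no effect) — area = 299.52 mm². Overall, the cross-section is a single solid region. Net area = 299.52 mm².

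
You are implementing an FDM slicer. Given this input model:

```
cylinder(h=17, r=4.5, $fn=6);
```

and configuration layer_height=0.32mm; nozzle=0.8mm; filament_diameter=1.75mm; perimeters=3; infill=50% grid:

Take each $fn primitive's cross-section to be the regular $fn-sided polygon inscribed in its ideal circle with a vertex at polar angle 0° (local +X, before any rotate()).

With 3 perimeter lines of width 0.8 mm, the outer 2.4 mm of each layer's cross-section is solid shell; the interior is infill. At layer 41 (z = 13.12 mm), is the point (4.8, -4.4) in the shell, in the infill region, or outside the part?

outside

At z = 13.12 mm: the r=4.5 cylinder gives a regular 6-gon of circumradius 4.5 (constant along its height). Overall, the cross-section is a single solid region. The nearest boundary edge runs (2.25, -3.90)→(4.50, 0.00); distance from the point to it = 2.46 mm. The point is not inside any of the regions above, so it lies outside the cross-section (2.46 mm from the nearest boundary).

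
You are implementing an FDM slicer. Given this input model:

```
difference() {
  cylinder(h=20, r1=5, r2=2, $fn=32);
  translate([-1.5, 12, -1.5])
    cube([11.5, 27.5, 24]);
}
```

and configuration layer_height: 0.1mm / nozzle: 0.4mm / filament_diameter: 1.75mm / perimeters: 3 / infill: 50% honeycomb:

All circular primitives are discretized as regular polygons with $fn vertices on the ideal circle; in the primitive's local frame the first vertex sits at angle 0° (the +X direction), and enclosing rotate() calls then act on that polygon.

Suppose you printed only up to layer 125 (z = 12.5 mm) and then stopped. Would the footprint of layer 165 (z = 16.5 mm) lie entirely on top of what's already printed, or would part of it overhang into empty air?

entirely on top

Compare the two slices. At z = 12.5: the cone contributes a regular 32-gon of circumradius 3.125 (interpolated between r1=5 and r2=2 at t=0.625) (area = (32/2)·3.125²·sin(360°/32) = 30.48 mm²); the cube at (-1.5, 12) is present — its section is the full 11.5×27.5 rectangle (area 316.25 mm²); After the difference (first − rest): starting from the cone (30.48 mm²), the 11.5×27.5 cube at (-1.5, 12) misses the remaining region (no effect) — area = 30.48 mm². At z = 16.5: the cone: at t=0.825 of its height the radius interpolates to r₁+(r₂−r₁)t = 2.525, giving a regular 32-gon of that circumradius (area = (32/2)·2.525²·sin(360°/32) = 19.90 mm²); the cube at (-1.5, 12) (footprint 11.5×27.5) is included at this height (area 316.25 mm²); After the difference (first − rest): starting from the cone (19.90 mm²), the 11.5×27.5 cube at (-1.5, 12) misses the remaining region (no effect) — area = 19.90 mm². Checking containment: the cross-section at z = 16.5 is a subset of the cross-section at z = 12.5.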